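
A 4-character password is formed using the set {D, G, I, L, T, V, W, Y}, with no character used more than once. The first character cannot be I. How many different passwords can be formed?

1470

The first character has 8−1 = 7 choices (anything except I).
The remaining 3 characters are filled from the other 7 symbols without repetition: 7 × 6 × 5 = 210.
Total: 7 × 210 = 1470.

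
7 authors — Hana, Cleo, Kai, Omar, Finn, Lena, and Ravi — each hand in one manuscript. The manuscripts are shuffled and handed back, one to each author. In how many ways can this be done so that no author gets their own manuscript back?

Let Aᵢ be the assignments in which author i gets their own manuscript. We want the size of the complement of A₁∪…∪A_7.
By inclusion–exclusion this is Σ_{j=0}^{7} (−1)^j C(7,j)·(7−j)!.
Computing: 5040 − 5040 + 2520 − 840 + 210 − 42 + 7 − 1 = 1854.

1854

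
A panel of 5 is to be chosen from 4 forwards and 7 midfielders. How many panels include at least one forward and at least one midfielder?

441

Total 5-person selections from all 11: C(11,5) = 462.
Subtract selections that omit an entire group: no forwards → C(7,5) = 21; no midfielders → C(4,5) = 0.
Both groups omitted at once is impossible, so 462 − 21 = 441.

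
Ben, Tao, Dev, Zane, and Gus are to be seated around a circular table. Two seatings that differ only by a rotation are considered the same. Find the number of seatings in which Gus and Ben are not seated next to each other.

12

All circular seatings of 5 people number (4)! = 24.
Seatings with Gus beside Ben: treat them as a block with 2 internal orders, giving 2 × (3)! = 12.
Subtracting, 24 − 12 = 12.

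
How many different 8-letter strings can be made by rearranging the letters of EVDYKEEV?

Letter multiplicities in EVDYKEEV: D×1, E×3, K×1, V×2, Y×1.
So there are 8! / (3!·2!) = 3360 distinguishable arrangements.

3360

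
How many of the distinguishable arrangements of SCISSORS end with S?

840

With the last slot taken by S, it remains to arrange the other 7 letters (CISSORS).
Those 7 letters have S appearing 3 times, giving (7)!/(3!) = 840.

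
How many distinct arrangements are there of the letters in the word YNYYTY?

YNYYTY has 6 letters with Y appearing 4 times.
So there are 6! / (4!) = 30 distinguishable arrangements.

30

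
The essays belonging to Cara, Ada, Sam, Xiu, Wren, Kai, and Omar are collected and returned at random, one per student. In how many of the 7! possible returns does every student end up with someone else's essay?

1854

Let Aᵢ be the assignments in which student i gets their own essay. We want the size of the complement of A₁∪…∪A_7.
By inclusion–exclusion this is Σ_{j=0}^{7} (−1)^j C(7,j)·(7−j)!.
Computing: 5040 − 5040 + 2520 − 840 + 210 − 42 + 7 − 1 = 1854.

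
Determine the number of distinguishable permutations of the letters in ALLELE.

60

ALLELE has 6 letters with E appearing twice and L appearing 3 times.
The number of distinct arrangements is 6!/(3!·2!) = 720/12 = 60.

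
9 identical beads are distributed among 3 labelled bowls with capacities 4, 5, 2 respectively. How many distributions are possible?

By stars and bars, unrestricted non-negative solutions to x_1+…+x_3 = 9 number C(9+2,2) = 55.
Subtract solutions that violate a single cap (substitute x_i' = x_i − (cap_i+1)): x_1 ≥ 5 gives C(6,2) = 15; x_2 ≥ 6 gives C(5,2) = 10; x_3 ≥ 3 gives C(8,2) = 28. Together 53.
Add back pairs where two caps are both exceeded: 0 + 3 + 1 = 4.
By inclusion–exclusion the count is 55 − 53 + 4 = 6.

6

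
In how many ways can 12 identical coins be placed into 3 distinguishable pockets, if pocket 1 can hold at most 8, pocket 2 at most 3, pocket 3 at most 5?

14

Ignoring the caps, the number of non-negative solutions to x_1+…+x_3 = 12 is C(14,2) = 91.
Subtract solutions that violate a single cap (substitute x_i' = x_i − (cap_i+1)): x_1 ≥ 9 gives C(5,2) = 10; x_2 ≥ 4 gives C(10,2) = 45; x_3 ≥ 6 gives C(8,2) = 28. Together 83.
Add back pairs where two caps are both exceeded: 0 + 0 + 6 = 6.
By inclusion–exclusion the count is 91 − 83 + 6 = 14.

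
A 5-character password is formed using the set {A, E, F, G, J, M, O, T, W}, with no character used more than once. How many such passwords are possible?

15120

This is a permutation of 5 out of 9: P(9,5) = 9!/4!.
9 × 8 × 7 × 6 × 5 = 15120.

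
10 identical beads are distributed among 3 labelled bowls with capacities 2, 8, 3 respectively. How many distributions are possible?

By stars and bars, unrestricted non-negative solutions to x_1+…+x_3 = 10 number C(10+2,2) = 66.
Subtract solutions that violate a single cap (substitute x_i' = x_i − (cap_i+1)): x_1 ≥ 3 gives C(9,2) = 36; x_2 ≥ 9 gives C(3,2) = 3; x_3 ≥ 4 gives C(8,2) = 28. Together 67.
Add back pairs where two caps are both exceeded: 0 + 10 + 0 = 10.
By inclusion–exclusion the count is 66 − 67 + 10 = 9.

9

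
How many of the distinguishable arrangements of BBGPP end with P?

12

With the last slot taken by P, it remains to arrange the other 4 letters (BBGP).
Those 4 letters have B appearing twice, giving (4)!/(2!) = 12.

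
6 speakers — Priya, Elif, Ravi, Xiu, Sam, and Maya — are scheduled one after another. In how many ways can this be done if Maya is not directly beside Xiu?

480

Of the 6! = 720 arrangements, those with Maya and Xiu adjacent number 2 × 5! = 240 (treat the pair as a block with 2 internal orders).
Complementary counting: 720 − 240 = 480.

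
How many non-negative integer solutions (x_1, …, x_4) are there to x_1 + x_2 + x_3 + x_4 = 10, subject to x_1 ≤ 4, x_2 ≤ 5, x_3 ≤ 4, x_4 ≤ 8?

136

Without the upper bounds there are C(13,3) = 286 ways to split 10 among 4 variables.
Subtract solutions that violate a single cap (substitute x_i' = x_i − (cap_i+1)): x_1 ≥ 5 gives C(8,3) = 56; x_2 ≥ 6 gives C(7,3) = 35; x_3 ≥ 5 gives C(8,3) = 56; x_4 ≥ 9 gives C(4,3) = 4. Together 151.
Add back pairs where two caps are both exceeded: 0 + 1 + 0 + 0 + 0 + 0 = 1.
By inclusion–exclusion the count is 286 − 151 + 1 = 136.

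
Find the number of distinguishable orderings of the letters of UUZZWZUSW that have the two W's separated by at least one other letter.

Total arrangements of UUZZWZUSW: 9!/(3!·3!·2!) = 5040.
If the two W's are adjacent, glue them into one block, leaving 8 items to arrange: (8)!/(3!·3!) = 1120 ways.
Hence 5040 − 1120 = 3920.

3920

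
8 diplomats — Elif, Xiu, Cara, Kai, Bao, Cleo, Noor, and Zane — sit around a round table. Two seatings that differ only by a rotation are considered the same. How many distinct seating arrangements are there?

Seat Elif anywhere (absorbing the rotational symmetry), then permute the other 7: (7)! = 5040.

5040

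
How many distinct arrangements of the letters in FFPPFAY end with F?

180

With the last slot taken by F, it remains to arrange the other 6 letters (FPPFAY).
Those 6 letters have F appearing twice and P appearing twice, giving (6)!/(2!·2!) = 180.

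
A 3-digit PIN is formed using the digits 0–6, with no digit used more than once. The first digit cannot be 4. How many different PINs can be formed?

180

The first digit has 7−1 = 6 choices (anything except 4).
The remaining 2 digits are filled from the other 6 symbols without repetition: 6 × 5 = 30.
Total: 6 × 30 = 180.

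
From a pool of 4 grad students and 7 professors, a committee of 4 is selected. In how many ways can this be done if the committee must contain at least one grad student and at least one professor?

Total 4-person selections from all 11: C(11,4) = 330.
Selections missing a whole group: no grad students → C(7,4) = 35; no professors → C(4,4) = 1.
Both groups omitted at once is impossible, so 330 − 36 = 294.

294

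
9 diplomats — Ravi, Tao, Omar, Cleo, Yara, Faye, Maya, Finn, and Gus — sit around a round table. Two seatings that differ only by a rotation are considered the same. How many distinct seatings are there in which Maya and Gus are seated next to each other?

10080

Treat {Maya, Gus} as one unit (2 internal orders) and seat the resulting 8 units around the table: (7)! circular arrangements.
So 2 × (7)! = 2 × 5040 = 10080.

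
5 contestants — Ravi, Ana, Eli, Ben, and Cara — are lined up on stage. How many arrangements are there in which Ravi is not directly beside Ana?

There are 5! = 120 arrangements in all. If Ravi and Ana are adjacent, merging them into one block gives 2·(4)! = 48 arrangements.
Complementary counting: 120 − 48 = 72.

72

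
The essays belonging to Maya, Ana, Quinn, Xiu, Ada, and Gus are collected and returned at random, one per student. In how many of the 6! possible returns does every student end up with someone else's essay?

Count assignments avoiding every fixed point. For any j of the 6 students fixed to their own essay, the other 6−j can be arranged in (6−j)! ways.
By inclusion–exclusion this is Σ_{j=0}^{6} (−1)^j C(6,j)·(6−j)!.
Computing: 720 − 720 + 360 − 120 + 30 − 6 + 1 = 265.

265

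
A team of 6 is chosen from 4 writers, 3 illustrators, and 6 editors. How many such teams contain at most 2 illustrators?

1596

Split by how many illustrators are chosen (0 through 2).
Sum: C(3,0)·C(10,6) + C(3,1)·C(10,5) + C(3,2)·C(10,4) = 210 + 756 + 630 = 1596.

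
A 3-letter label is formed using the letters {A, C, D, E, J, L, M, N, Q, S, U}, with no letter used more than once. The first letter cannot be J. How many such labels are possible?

900

The first letter has 11−1 = 10 choices (anything except J).
The remaining 2 letters are filled from the other 10 symbols without repetition: 10 × 9 = 90.
Total: 10 × 90 = 900.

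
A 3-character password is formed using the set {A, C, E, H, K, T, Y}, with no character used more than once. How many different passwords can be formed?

210

This is a permutation of 3 out of 7: P(7,3) = 7!/4!.
7 × 6 × 5 = 210.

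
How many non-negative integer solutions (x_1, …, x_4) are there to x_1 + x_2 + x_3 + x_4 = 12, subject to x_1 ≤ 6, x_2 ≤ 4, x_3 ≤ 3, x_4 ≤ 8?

Without the upper bounds there are C(15,3) = 455 ways to split 12 among 4 variables.
Subtract solutions that violate a single cap (substitute x_i' = x_i − (cap_i+1)): x_1 ≥ 7 gives C(8,3) = 56; x_2 ≥ 5 gives C(10,3) = 120; x_3 ≥ 4 gives C(11,3) = 165; x_4 ≥ 9 gives C(6,3) = 20. Together 361.
Add back pairs where two caps are both exceeded: 1 + 4 + 0 + 20 + 0 + 0 = 25.
By inclusion–exclusion the count is 455 − 361 + 25 = 119.

119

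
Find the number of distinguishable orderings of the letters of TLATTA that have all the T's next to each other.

Treat the 3 copies of T as a single block. The multiset to arrange is then {TTT, A, A, L}, 4 items in all.
That gives (4)!/(2!) = 12 arrangements.

12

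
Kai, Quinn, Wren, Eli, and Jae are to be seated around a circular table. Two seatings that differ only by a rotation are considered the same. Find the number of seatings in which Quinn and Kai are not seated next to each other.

12

All circular seatings of 5 people number (4)! = 24.
Seatings with Quinn beside Kai: treat them as a block with 2 internal orders, giving 2 × (3)! = 12.
Subtracting, 24 − 12 = 12.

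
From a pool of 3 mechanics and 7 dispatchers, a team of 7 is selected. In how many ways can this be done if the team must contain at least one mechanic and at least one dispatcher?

With no constraint there are C(10,7) = 120 possible selections.
Selections missing a whole group: no mechanics → C(7,7) = 1; no dispatchers → C(3,7) = 0.
Both groups omitted at once is impossible, so 120 − 1 = 119.

119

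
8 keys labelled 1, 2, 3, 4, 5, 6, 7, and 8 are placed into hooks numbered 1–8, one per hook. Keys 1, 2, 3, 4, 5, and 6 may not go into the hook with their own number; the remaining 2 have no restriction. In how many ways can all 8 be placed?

Let Aᵢ (for 1 ≤ i ≤ 6) be the placements that put key i in its forbidden hook. Any j of these fix j positions, leaving (8−j)! ways to fill the rest, and there are C(6,j) ways to pick which j.
By inclusion–exclusion, the number of valid placements is Σ_{j=0}^{6} (−1)^j C(6,j)·(8−j)!.
Computing: 40320 − 30240 + 10800 − 2400 + 360 − 36 + 2 = 18806.

18806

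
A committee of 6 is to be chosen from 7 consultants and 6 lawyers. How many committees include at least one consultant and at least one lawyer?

With no constraint there are C(13,6) = 1716 possible selections.
Selections missing a whole group: no consultants → C(6,6) = 1; no lawyers → C(7,6) = 7.
Both groups omitted at once is impossible, so 1716 − 8 = 1708.

1708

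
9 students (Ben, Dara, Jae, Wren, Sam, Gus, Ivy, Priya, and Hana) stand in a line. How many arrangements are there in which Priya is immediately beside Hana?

Place the 7 others and the Priya-Hana pair as 8 objects in a line; the pair has 2 internal arrangements.
So the count is 2·(8)! = 80640.

80640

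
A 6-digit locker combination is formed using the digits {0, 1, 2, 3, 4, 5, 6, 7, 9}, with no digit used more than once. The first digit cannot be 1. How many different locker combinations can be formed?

The first digit has 9−1 = 8 choices (anything except 1).
The remaining 5 digits are filled from the other 8 symbols without repetition: 8 × 7 × 6 × 5 × 4 = 6720.
Total: 8 × 6720 = 53760.

53760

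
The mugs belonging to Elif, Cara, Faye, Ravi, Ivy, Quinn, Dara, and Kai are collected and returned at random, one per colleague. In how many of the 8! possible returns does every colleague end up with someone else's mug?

14833

Count assignments avoiding every fixed point. For any j of the 8 colleagues fixed to their own mug, the other 8−j can be arranged in (8−j)! ways.
By inclusion–exclusion this is Σ_{j=0}^{8} (−1)^j C(8,j)·(8−j)!.
Computing: 40320 − 40320 + 20160 − 6720 + 1680 − 336 + 56 − 8 + 1 = 14833.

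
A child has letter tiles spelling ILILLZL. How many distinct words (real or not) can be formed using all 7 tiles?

The 7 letters of ILILLZL have repeats: I appearing twice and L appearing 4 times.
So there are 7! / (4!·2!) = 105 distinguishable arrangements.

105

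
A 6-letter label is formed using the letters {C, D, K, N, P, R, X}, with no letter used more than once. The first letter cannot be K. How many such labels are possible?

The first letter has 7−1 = 6 choices (anything except K).
The remaining 5 letters are filled from the other 6 symbols without repetition: 6 × 5 × 4 × 3 × 2 = 720.
Total: 6 × 720 = 4320.

4320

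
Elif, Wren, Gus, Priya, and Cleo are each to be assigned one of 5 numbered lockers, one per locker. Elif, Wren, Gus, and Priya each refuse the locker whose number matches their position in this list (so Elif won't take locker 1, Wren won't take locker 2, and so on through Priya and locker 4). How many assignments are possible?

Let Aᵢ (for 1 ≤ i ≤ 4) be the placements that put person i in their forbidden locker. Any j of these fix j positions, leaving (5−j)! ways to fill the rest, and there are C(4,j) ways to pick which j.
By inclusion–exclusion, the number of valid placements is Σ_{j=0}^{4} (−1)^j C(4,j)·(5−j)!.
Computing: 120 − 96 + 36 − 8 + 1 = 53.

53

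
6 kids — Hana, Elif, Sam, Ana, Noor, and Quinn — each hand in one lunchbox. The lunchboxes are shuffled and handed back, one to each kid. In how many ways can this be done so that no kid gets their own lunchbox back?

265

Let Aᵢ be the assignments in which kid i gets their own lunchbox. We want the size of the complement of A₁∪…∪A_6.
By inclusion–exclusion this is Σ_{j=0}^{6} (−1)^j C(6,j)·(6−j)!.
Computing: 720 − 720 + 360 − 120 + 30 − 6 + 1 = 265.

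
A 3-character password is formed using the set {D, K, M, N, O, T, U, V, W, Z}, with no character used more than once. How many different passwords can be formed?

720

This is a permutation of 3 out of 10: P(10,3) = 10!/7!.
That product is 10 × 9 × 8 = 720.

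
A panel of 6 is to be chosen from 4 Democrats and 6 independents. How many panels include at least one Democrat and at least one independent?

Total 6-person selections from all 10: C(10,6) = 210.
Subtract selections that omit an entire group: no Democrats → C(6,6) = 1; no independents → C(4,6) = 0.
Both groups omitted at once is impossible, so 210 − 1 = 209.

209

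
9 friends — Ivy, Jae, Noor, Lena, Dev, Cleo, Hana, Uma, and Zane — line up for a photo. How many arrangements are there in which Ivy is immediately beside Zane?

Treat {Ivy, Zane} as a single unit. There are 8 units to order, and the pair itself can be ordered 2 ways.
So the count is 2·(8)! = 80640.

80640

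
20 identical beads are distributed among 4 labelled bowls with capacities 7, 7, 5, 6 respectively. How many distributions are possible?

56

By stars and bars, unrestricted non-negative solutions to x_1+…+x_4 = 20 number C(20+3,3) = 1771.
Subtract solutions that violate a single cap (substitute x_i' = x_i − (cap_i+1)): x_1 ≥ 8 gives C(15,3) = 455; x_2 ≥ 8 gives C(15,3) = 455; x_3 ≥ 6 gives C(17,3) = 680; x_4 ≥ 7 gives C(16,3) = 560. Together 2150.
Add back pairs where two caps are both exceeded: 35 + 84 + 56 + 84 + 56 + 120 = 435.
By inclusion–exclusion the count is 1771 − 2150 + 435 = 56.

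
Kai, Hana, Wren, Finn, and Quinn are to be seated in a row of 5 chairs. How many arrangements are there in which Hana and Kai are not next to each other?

Of the 5! = 120 arrangements, those with Hana and Kai adjacent number 2 × 4! = 48 (treat the pair as a block with 2 internal orders).
So 120 − 48 = 72 arrangements keep them apart.

72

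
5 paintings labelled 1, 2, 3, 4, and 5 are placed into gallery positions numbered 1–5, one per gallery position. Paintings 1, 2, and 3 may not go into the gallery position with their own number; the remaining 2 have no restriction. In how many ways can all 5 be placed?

64

Let Aᵢ (for i ∈ {1, 2, 3}) be the placements that put painting i in its forbidden gallery position. Any j of these fix j positions, leaving (5−j)! ways to fill the rest, and there are C(3,j) ways to pick which j.
By inclusion–exclusion, the number of valid placements is Σ_{j=0}^{3} (−1)^j C(3,j)·(5−j)!.
Computing: 120 − 72 + 18 − 2 = 64.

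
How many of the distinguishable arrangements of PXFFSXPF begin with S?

Fix S in the first position and arrange the remaining 7 letters.
Those 7 letters have F appearing 3 times, P appearing twice, and X appearing twice, giving (7)!/(3!·2!·2!) = 210.

210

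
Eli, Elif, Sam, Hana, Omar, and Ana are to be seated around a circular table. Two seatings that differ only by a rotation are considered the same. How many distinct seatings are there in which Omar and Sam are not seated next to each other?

72

All circular seatings of 6 people number (5)! = 120.
Those with Omar next to Sam: fuse the pair into one unit and seat 5 units around a circle — 2·(4)! = 48.
Subtracting, 120 − 48 = 72.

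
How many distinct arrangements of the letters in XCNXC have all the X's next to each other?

12

Treat the 2 copies of X as a single block. The multiset to arrange is then {XX, C, C, N}, 4 items in all.
That gives (4)!/(2!) = 12 arrangements.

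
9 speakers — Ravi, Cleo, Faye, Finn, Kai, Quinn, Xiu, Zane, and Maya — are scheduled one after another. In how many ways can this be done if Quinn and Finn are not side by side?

Of the 9! = 362880 arrangements, those with Quinn and Finn adjacent number 2 × 8! = 80640 (treat the pair as a block with 2 internal orders).
Complementary counting: 362880 − 80640 = 282240.

282240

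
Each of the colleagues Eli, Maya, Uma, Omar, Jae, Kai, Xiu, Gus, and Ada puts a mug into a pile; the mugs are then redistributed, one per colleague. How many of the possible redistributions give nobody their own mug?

Let Aᵢ be the assignments in which colleague i gets their own mug. We want the size of the complement of A₁∪…∪A_9.
By inclusion–exclusion this is Σ_{j=0}^{9} (−1)^j C(9,j)·(9−j)!.
Computing: 362880 − 362880 + 181440 − 60480 + 15120 − 3024 + 504 − 72 + 9 − 1 = 133496.

133496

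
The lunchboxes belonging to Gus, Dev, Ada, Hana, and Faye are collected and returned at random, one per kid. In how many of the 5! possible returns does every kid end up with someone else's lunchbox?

Let Aᵢ be the assignments in which kid i gets their own lunchbox. We want the size of the complement of A₁∪…∪A_5.
By inclusion–exclusion this is Σ_{j=0}^{5} (−1)^j C(5,j)·(5−j)!.
Computing: 120 − 120 + 60 − 20 + 5 − 1 = 44.

44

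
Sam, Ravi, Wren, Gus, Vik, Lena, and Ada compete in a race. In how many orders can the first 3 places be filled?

This is an ordered selection of 3 from 7: P(7,3).
That gives 7 × 6 × 5 = 210.

210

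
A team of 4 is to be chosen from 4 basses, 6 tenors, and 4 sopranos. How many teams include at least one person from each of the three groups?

Unrestricted: C(14,4) = 1001 ways to pick any 4 of the 14.
Selections missing a whole group: no basses → C(10,4) = 210; no tenors → C(8,4) = 70; no sopranos → C(10,4) = 210.
Add back selections omitting two groups (i.e. drawn from a single group): C(4,4) + C(6,4) + C(4,4) = 17.
By inclusion–exclusion: 1001 − 490 + 17 = 528.

528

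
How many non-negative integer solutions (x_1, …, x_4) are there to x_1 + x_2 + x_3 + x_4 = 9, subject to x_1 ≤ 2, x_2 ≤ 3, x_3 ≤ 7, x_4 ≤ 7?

82

By stars and bars, unrestricted non-negative solutions to x_1+…+x_4 = 9 number C(9+3,3) = 220.
Subtract solutions that violate a single cap (substitute x_i' = x_i − (cap_i+1)): x_1 ≥ 3 gives C(9,3) = 84; x_2 ≥ 4 gives C(8,3) = 56; x_3 ≥ 8 gives C(4,3) = 4; x_4 ≥ 8 gives C(4,3) = 4. Together 148.
Add back pairs where two caps are both exceeded: 10 + 0 + 0 + 0 + 0 + 0 = 10.
By inclusion–exclusion the count is 220 − 148 + 10 = 82.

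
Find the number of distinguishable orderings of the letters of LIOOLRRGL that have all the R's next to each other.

Treat the 2 copies of R as a single block. The multiset to arrange is then {RR, G, I, L, L, L, O, O}, 8 items in all.
That gives (8)!/(3!·2!) = 3360 arrangements.

3360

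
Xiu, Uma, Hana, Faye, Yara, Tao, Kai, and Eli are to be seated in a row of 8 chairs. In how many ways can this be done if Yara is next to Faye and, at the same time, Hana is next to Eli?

2880

Treat {Yara,Faye} as one block (2 orders) and {Hana,Eli} as another (2 orders).
That leaves 6 units to arrange: 2 × 2 × 6! = 4 × 720 = 2880.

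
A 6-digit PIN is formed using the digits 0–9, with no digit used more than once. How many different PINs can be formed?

151200

Choose and order 6 of the 10 symbols: the first digit has 10 options, the next 9, and so on down to 5.
10 × 9 × 8 × 7 × 6 × 5 = 151200.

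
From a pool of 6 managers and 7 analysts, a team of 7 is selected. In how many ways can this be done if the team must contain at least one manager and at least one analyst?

Total 7-person selections from all 13: C(13,7) = 1716.
Selections missing a whole group: no managers → C(7,7) = 1; no analysts → C(6,7) = 0.
Both groups omitted at once is impossible, so 1716 − 1 = 1715.

1715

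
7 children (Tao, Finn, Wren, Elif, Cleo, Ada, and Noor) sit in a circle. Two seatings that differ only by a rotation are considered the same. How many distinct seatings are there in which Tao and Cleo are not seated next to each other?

480

Without the restriction there are (6)! = 720 seatings.
Seatings with Tao beside Cleo: treat them as a block with 2 internal orders, giving 2 × (5)! = 240.
Subtracting, 720 − 240 = 480.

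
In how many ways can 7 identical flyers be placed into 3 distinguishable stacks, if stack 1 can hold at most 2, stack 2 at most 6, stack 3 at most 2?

Without the upper bounds there are C(9,2) = 36 ways to split 7 among 3 stacks.
Subtract solutions that violate a single cap (substitute x_i' = x_i − (cap_i+1)): x_1 ≥ 3 gives C(6,2) = 15; x_2 ≥ 7 gives C(2,2) = 1; x_3 ≥ 3 gives C(6,2) = 15. Together 31.
Add back pairs where two caps are both exceeded: 0 + 3 + 0 = 3.
By inclusion–exclusion the count is 36 − 31 + 3 = 8.

8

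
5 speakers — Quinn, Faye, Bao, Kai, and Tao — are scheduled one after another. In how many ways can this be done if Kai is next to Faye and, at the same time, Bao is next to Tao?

Treat {Kai,Faye} as one block (2 orders) and {Bao,Tao} as another (2 orders).
That leaves 3 units to arrange: 2 × 2 × 3! = 4 × 6 = 24.

24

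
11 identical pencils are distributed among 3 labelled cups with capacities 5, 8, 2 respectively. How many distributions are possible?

12

By stars and bars, unrestricted non-negative solutions to x_1+…+x_3 = 11 number C(11+2,2) = 78.
Subtract solutions that violate a single cap (substitute x_i' = x_i − (cap_i+1)): x_1 ≥ 6 gives C(7,2) = 21; x_2 ≥ 9 gives C(4,2) = 6; x_3 ≥ 3 gives C(10,2) = 45. Together 72.
Add back pairs where two caps are both exceeded: 0 + 6 + 0 = 6.
By inclusion–exclusion the count is 78 − 72 + 6 = 12.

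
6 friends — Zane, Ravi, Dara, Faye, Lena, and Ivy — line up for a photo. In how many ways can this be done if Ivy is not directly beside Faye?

Of the 6! = 720 arrangements, those with Ivy and Faye adjacent number 2 × 5! = 240 (treat the pair as a block with 2 internal orders).
So 720 − 240 = 480 arrangements keep them apart.

480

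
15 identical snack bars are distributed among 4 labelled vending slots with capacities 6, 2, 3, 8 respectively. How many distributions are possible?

30

Without the upper bounds there are C(18,3) = 816 ways to split 15 among 4 vending slots.
Subtract solutions that violate a single cap (substitute x_i' = x_i − (cap_i+1)): x_1 ≥ 7 gives C(11,3) = 165; x_2 ≥ 3 gives C(15,3) = 455; x_3 ≥ 4 gives C(14,3) = 364; x_4 ≥ 9 gives C(9,3) = 84. Together 1068.
Add back pairs where two caps are both exceeded: 56 + 35 + 0 + 165 + 20 + 10 = 286.
Subtract triples: 4 + 0 + 0 + 0 = 4.
By inclusion–exclusion the count is 816 − 1068 + 286 − 4 = 30.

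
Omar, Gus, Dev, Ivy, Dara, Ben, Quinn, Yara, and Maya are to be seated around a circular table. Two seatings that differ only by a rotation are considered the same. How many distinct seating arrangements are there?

Around a circle, 9 distinct people have 9!/9 = (8)! = 40320 rotationally distinct seatings.

40320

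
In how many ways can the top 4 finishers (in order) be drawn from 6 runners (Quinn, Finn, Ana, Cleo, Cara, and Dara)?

There are 6 choices for 1st place, 5 for 2nd, and so on down to 3 for position 4.
That gives 6 × 5 × 4 × 3 = 360.

360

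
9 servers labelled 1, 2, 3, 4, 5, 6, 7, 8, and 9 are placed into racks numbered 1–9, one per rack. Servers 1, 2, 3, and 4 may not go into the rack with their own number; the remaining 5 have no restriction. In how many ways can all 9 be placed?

229080

Let Aᵢ (for 1 ≤ i ≤ 4) be the placements that put server i in its forbidden rack. Any j of these fix j positions, leaving (9−j)! ways to fill the rest, and there are C(4,j) ways to pick which j.
By inclusion–exclusion, the number of valid placements is Σ_{j=0}^{4} (−1)^j C(4,j)·(9−j)!.
Computing: 362880 − 161280 + 30240 − 2880 + 120 = 229080.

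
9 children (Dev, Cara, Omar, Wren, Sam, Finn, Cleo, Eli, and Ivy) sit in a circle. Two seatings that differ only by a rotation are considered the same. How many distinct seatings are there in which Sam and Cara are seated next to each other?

Treat {Sam, Cara} as one unit (2 internal orders) and seat the resulting 8 units around the table: (7)! circular arrangements.
So 2 × (7)! = 2 × 5040 = 10080.

10080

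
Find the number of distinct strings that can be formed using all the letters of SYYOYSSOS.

Letter multiplicities in SYYOYSSOS: O×2, S×4, Y×3.
Dividing 9! = 362880 by 4!·3!·2! = 288 for the repeated letters gives 1260.

1260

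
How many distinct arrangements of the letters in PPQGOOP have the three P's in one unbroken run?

60

Treat the 3 copies of P as a single block. The multiset to arrange is then {PPP, G, O, O, Q}, 5 items in all.
That gives (5)!/(2!) = 60 arrangements.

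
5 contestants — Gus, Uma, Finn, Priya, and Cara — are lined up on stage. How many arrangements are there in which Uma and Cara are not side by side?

There are 5! = 120 arrangements in all. If Uma and Cara are adjacent, merging them into one block gives 2·(4)! = 48 arrangements.
So 120 − 48 = 72 arrangements keep them apart.

72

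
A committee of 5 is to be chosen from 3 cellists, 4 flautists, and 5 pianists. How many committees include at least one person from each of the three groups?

Unrestricted: C(12,5) = 792 ways to pick any 5 of the 12.
Subtract selections that omit an entire group: no cellists → C(9,5) = 126; no flautists → C(8,5) = 56; no pianists → C(7,5) = 21.
Add back selections omitting two groups (i.e. drawn from a single group): C(3,5) + C(4,5) + C(5,5) = 1.
By inclusion–exclusion: 792 − 203 + 1 = 590.

590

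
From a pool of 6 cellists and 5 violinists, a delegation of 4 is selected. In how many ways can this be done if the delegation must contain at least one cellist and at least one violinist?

Total 4-person selections from all 11: C(11,4) = 330.
Selections missing a whole group: no cellists → C(5,4) = 5; no violinists → C(6,4) = 15.
Both groups omitted at once is impossible, so 330 − 20 = 310.

310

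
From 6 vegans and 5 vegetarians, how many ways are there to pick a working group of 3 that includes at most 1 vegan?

Split by how many vegans are chosen (0 through 1).
Sum: C(6,0)·C(5,3) + C(6,1)·C(5,2) = 10 + 60 = 70.

70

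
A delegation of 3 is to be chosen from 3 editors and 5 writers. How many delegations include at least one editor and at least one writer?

Unrestricted: C(8,3) = 56 ways to pick any 3 of the 8.
Subtract selections that omit an entire group: no editors → C(5,3) = 10; no writers → C(3,3) = 1.
Both groups omitted at once is impossible, so 56 − 11 = 45.

45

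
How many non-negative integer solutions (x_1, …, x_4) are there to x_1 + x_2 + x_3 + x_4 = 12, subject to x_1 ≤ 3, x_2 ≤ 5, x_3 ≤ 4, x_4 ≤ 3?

Without the upper bounds there are C(15,3) = 455 ways to split 12 among 4 variables.
Subtract solutions that violate a single cap (substitute x_i' = x_i − (cap_i+1)): x_1 ≥ 4 gives C(11,3) = 165; x_2 ≥ 6 gives C(9,3) = 84; x_3 ≥ 5 gives C(10,3) = 120; x_4 ≥ 4 gives C(11,3) = 165. Together 534.
Add back pairs where two caps are both exceeded: 10 + 20 + 35 + 4 + 10 + 20 = 99.
By inclusion–exclusion the count is 455 − 534 + 99 = 20.

20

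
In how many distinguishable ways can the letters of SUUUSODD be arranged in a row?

Letter multiplicities in SUUUSODD: D×2, O×1, S×2, U×3.
Dividing 8! = 40320 by 3!·2!·2! = 24 for the repeated letters gives 1680.

1680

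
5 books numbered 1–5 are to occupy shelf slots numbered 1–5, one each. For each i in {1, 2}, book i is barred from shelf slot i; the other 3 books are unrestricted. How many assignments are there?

Let Aᵢ (for i ∈ {1, 2}) be the placements that put book i in its forbidden shelf slot. Any j of these fix j positions, leaving (5−j)! ways to fill the rest, and there are C(2,j) ways to pick which j.
By inclusion–exclusion, the number of valid placements is Σ_{j=0}^{2} (−1)^j C(2,j)·(5−j)!.
Computing: 120 − 48 + 6 = 78.

78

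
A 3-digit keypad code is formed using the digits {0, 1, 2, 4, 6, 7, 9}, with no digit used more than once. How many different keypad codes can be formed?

210

Choose and order 3 of the 7 symbols: the first digit has 7 options, the next 6, then 5.
That product is 7 × 6 × 5 = 210.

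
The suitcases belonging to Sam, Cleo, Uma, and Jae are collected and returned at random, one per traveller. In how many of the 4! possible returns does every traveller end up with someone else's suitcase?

Count assignments avoiding every fixed point. For any j of the 4 travellers fixed to their own suitcase, the other 4−j can be arranged in (4−j)! ways.
By inclusion–exclusion this is Σ_{j=0}^{4} (−1)^j C(4,j)·(4−j)!.
Computing: 24 − 24 + 12 − 4 + 1 = 9.

9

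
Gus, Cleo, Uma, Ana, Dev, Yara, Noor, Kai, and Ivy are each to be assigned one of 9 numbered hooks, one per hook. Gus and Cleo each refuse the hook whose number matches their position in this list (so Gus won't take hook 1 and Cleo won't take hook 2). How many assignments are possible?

Let Aᵢ (for i ∈ {1, 2}) be the placements that put person i in their forbidden hook. Any j of these fix j positions, leaving (9−j)! ways to fill the rest, and there are C(2,j) ways to pick which j.
By inclusion–exclusion, the number of valid placements is Σ_{j=0}^{2} (−1)^j C(2,j)·(9−j)!.
Computing: 362880 − 80640 + 5040 = 287280.

287280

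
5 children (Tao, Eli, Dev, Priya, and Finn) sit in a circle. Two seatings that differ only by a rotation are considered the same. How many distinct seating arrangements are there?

Around a circle, 5 distinct people have 5!/5 = (4)! = 24 rotationally distinct seatings.

24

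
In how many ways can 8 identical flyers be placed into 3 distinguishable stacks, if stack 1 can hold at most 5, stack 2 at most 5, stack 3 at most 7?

By stars and bars, unrestricted non-negative solutions to x_1+…+x_3 = 8 number C(8+2,2) = 45.
Subtract solutions that violate a single cap (substitute x_i' = x_i − (cap_i+1)): x_1 ≥ 6 gives C(4,2) = 6; x_2 ≥ 6 gives C(4,2) = 6; x_3 ≥ 8 gives C(2,2) = 1. Together 13.
No two caps can be exceeded simultaneously, so the pair terms are all 0.
By inclusion–exclusion the count is 45 − 13 + 0 = 32.

32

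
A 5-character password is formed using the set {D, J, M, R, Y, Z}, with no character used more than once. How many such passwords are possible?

Choose and order 5 of the 6 symbols: the first character has 6 options, the next 5, and so on down to 2.
That product is 6 × 5 × 4 × 3 × 2 = 720.

720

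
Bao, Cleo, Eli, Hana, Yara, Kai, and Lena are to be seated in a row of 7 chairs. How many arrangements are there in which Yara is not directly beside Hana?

Of the 7! = 5040 arrangements, those with Yara and Hana adjacent number 2 × 6! = 1440 (treat the pair as a block with 2 internal orders).
So 5040 − 1440 = 3600 arrangements keep them apart.

3600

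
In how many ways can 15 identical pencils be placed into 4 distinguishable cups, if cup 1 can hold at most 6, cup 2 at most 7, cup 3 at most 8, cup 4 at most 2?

104

By stars and bars, unrestricted non-negative solutions to x_1+…+x_4 = 15 number C(15+3,3) = 816.
Subtract solutions that violate a single cap (substitute x_i' = x_i − (cap_i+1)): x_1 ≥ 7 gives C(11,3) = 165; x_2 ≥ 8 gives C(10,3) = 120; x_3 ≥ 9 gives C(9,3) = 84; x_4 ≥ 3 gives C(15,3) = 455. Together 824.
Add back pairs where two caps are both exceeded: 1 + 0 + 56 + 0 + 35 + 20 = 112.
By inclusion–exclusion the count is 816 − 824 + 112 = 104.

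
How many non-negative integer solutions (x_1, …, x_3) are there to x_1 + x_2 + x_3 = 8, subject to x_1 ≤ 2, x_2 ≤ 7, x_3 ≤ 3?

11

Ignoring the caps, the number of non-negative solutions to x_1+…+x_3 = 8 is C(10,2) = 45.
Subtract solutions that violate a single cap (substitute x_i' = x_i − (cap_i+1)): x_1 ≥ 3 gives C(7,2) = 21; x_2 ≥ 8 gives C(2,2) = 1; x_3 ≥ 4 gives C(6,2) = 15. Together 37.
Add back pairs where two caps are both exceeded: 0 + 3 + 0 = 3.
By inclusion–exclusion the count is 45 − 37 + 3 = 11.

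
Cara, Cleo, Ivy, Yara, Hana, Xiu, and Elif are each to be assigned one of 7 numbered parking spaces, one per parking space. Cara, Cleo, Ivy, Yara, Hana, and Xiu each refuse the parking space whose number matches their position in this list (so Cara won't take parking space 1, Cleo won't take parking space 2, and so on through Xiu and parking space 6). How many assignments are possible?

2119

Let Aᵢ (for 1 ≤ i ≤ 6) be the placements that put person i in their forbidden parking space. Any j of these fix j positions, leaving (7−j)! ways to fill the rest, and there are C(6,j) ways to pick which j.
By inclusion–exclusion, the number of valid placements is Σ_{j=0}^{6} (−1)^j C(6,j)·(7−j)!.
Computing: 5040 − 4320 + 1800 − 480 + 90 − 12 + 1 = 2119.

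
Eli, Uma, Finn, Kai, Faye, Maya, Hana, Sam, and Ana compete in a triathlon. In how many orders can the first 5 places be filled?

This is an ordered selection of 5 from 9: P(9,5).
That gives 9 × 8 × 7 × 6 × 5 = 15120.

15120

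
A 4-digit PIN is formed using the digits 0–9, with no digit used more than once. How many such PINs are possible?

5040

Choose and order 4 of the 10 symbols: the first digit has 10 options, the next 9, then 8, 7.
That product is 10 × 9 × 8 × 7 = 5040.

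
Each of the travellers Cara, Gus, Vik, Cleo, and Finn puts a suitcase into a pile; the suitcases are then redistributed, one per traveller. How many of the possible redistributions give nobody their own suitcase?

Count assignments avoiding every fixed point. For any j of the 5 travellers fixed to their own suitcase, the other 5−j can be arranged in (5−j)! ways.
By inclusion–exclusion this is Σ_{j=0}^{5} (−1)^j C(5,j)·(5−j)!.
Computing: 120 − 120 + 60 − 20 + 5 − 1 = 44.

44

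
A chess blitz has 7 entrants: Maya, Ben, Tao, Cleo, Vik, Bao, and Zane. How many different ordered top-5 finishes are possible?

2520

This is an ordered selection of 5 from 7: P(7,5).
That gives 7 × 6 × 5 × 4 × 3 = 2520.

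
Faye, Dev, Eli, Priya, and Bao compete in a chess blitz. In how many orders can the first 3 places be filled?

This is an ordered selection of 3 from 5: P(5,3).
That gives 5 × 4 × 3 = 60.

60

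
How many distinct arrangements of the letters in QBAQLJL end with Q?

With the last slot taken by Q, it remains to arrange the other 6 letters (BAQLJL).
Those 6 letters have L appearing twice, giving (6)!/(2!) = 360.

360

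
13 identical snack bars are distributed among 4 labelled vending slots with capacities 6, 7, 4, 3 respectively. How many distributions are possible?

Ignoring the caps, the number of non-negative solutions to x_1+…+x_4 = 13 is C(16,3) = 560.
Subtract solutions that violate a single cap (substitute x_i' = x_i − (cap_i+1)): x_1 ≥ 7 gives C(9,3) = 84; x_2 ≥ 8 gives C(8,3) = 56; x_3 ≥ 5 gives C(11,3) = 165; x_4 ≥ 4 gives C(12,3) = 220. Together 525.
Add back pairs where two caps are both exceeded: 0 + 4 + 10 + 1 + 4 + 35 = 54.
By inclusion–exclusion the count is 560 − 525 + 54 = 89.

89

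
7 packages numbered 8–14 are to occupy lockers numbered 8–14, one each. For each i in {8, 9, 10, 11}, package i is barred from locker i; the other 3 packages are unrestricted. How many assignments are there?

2790

Let Aᵢ (for 8 ≤ i ≤ 11) be the placements that put package i in its forbidden locker. Any j of these fix j positions, leaving (7−j)! ways to fill the rest, and there are C(4,j) ways to pick which j.
By inclusion–exclusion, the number of valid placements is Σ_{j=0}^{4} (−1)^j C(4,j)·(7−j)!.
Computing: 5040 − 2880 + 720 − 96 + 6 = 2790.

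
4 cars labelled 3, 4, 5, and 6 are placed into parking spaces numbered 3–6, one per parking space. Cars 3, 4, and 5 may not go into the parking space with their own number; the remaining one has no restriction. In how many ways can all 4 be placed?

11

Let Aᵢ (for i ∈ {3, 4, 5}) be the placements that put car i in its forbidden parking space. Any j of these fix j positions, leaving (4−j)! ways to fill the rest, and there are C(3,j) ways to pick which j.
By inclusion–exclusion, the number of valid placements is Σ_{j=0}^{3} (−1)^j C(3,j)·(4−j)!.
Computing: 24 − 18 + 6 − 1 = 11.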